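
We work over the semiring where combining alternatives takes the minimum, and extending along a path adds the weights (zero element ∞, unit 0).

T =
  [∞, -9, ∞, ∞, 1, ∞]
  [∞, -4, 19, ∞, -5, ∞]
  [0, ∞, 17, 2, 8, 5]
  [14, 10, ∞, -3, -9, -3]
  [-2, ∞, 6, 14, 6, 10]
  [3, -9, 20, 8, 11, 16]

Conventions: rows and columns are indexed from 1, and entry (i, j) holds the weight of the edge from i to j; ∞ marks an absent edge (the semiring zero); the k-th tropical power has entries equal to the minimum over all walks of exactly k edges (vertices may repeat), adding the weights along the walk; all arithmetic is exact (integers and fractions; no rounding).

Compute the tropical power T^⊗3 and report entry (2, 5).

T^⊗2:
  [-1, -13, 7, 15, -14, 11]
  [-7, -8, 1, 9, -9, 5]
  [6, -9, 14, -1, -7, -1]
  [-11, -12, -3, -6, -12, -6]
  [4, -11, 12, 8, -1, 11]
  [9, -13, 10, 5, -14, 5]
T^⊗3:
  [-16, -17, -8, 0, -18, -4]
  [-11, -16, -3, 3, -13, 1]
  [-9, -13, -1, -4, -14, -4]
  [-14, -20, -6, -9, -17, -9]
  [-3, -15, 5, 5, -16, 5]
  [-16, -17, -8, 0, -18, -4]
Key observation: the optimum is the walk 2->2->2->5, with weight (-4) + (-4) + (-5) = -13.
Optimal value attained by: walk 2->2->2->5.
Answer: (T^⊗3)[2][5] = -13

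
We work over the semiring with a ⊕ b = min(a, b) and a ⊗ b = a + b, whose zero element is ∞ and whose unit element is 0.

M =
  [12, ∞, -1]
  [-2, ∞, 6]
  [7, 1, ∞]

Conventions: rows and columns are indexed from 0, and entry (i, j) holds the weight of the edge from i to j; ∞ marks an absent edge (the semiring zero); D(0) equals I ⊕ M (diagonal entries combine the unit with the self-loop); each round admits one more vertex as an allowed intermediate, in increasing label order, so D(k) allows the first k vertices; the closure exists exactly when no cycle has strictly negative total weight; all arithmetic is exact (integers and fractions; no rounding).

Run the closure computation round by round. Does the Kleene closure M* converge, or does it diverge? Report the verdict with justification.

D(0):
  [0, ∞, -1]
  [-2, 0, 6]
  [7, 1, 0]
D(1):
  [0, ∞, -1]
  [-2, 0, -3]
  [7, 1, 0]
Detection: at round 2, diagonal entry (2, 2) turns strictly negative.
Key observation: the cycle 2->1->0->2 has total weight 1 + (-2) + (-1), which is strictly negative.
Answer: DIVERGES — negative cycle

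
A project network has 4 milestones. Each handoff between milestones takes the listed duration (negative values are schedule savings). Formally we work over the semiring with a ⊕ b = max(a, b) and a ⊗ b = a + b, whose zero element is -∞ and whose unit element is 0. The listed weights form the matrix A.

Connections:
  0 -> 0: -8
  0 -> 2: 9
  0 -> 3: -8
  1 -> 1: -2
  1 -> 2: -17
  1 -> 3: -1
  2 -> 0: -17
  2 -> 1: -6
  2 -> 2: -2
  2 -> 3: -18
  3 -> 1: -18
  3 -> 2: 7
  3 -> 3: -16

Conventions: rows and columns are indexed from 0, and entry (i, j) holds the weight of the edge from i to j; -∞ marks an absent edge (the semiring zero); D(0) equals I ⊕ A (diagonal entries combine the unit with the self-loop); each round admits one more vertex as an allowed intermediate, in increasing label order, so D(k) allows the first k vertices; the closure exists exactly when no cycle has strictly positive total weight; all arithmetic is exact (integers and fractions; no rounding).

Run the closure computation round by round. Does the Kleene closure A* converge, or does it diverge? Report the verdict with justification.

D(0):
  [0, -∞, 9, -8]
  [-∞, 0, -17, -1]
  [-17, -6, 0, -18]
  [-∞, -18, 7, 0]
D(1):
  [0, -∞, 9, -8]
  [-∞, 0, -17, -1]
  [-17, -6, 0, -18]
  [-∞, -18, 7, 0]
D(2):
  [0, -∞, 9, -8]
  [-∞, 0, -17, -1]
  [-17, -6, 0, -7]
  [-∞, -18, 7, 0]
D(3):
  [0, 3, 9, 2]
  [-34, 0, -17, -1]
  [-17, -6, 0, -7]
  [-10, 1, 7, 0]
D(4):
  [0, 3, 9, 2]
  [-11, 0, 6, -1]
  [-17, -6, 0, -7]
  [-10, 1, 7, 0]
Key observation: every diagonal entry stays at the unit through all rounds, so no improving cycle exists.
Answer: CONVERGES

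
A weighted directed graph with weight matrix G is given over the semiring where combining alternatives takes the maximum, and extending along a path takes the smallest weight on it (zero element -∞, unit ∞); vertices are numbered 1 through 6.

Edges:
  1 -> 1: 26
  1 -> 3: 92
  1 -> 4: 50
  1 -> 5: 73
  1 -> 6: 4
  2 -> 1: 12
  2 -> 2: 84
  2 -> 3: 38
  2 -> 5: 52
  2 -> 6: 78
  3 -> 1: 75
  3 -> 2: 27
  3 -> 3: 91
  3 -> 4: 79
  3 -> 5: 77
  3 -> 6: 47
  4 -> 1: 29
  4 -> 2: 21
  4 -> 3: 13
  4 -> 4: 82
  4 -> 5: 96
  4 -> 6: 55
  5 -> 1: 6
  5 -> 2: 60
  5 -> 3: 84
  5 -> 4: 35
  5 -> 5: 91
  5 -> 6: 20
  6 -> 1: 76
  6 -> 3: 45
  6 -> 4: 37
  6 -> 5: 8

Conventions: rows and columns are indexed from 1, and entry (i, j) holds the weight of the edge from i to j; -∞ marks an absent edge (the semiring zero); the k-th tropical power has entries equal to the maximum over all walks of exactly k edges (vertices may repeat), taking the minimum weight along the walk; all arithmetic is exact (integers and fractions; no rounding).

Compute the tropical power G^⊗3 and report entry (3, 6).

G^⊗2:
  [75, 60, 91, 79, 77, 50]
  [76, 84, 52, 38, 52, 78]
  [75, 60, 91, 79, 79, 55]
  [55, 60, 84, 82, 91, 55]
  [75, 60, 84, 79, 91, 60]
  [45, 27, 76, 50, 73, 45]
G^⊗3:
  [75, 60, 91, 79, 79, 60]
  [76, 84, 76, 52, 73, 78]
  [75, 60, 91, 79, 79, 60]
  [75, 60, 84, 82, 91, 60]
  [75, 60, 84, 79, 91, 60]
  [75, 60, 76, 76, 76, 50]
Key observation: the optimum is the walk 3->5->2->6, with weight 77 min 60 min 78 = 60.
Optimal value attained by: walk 3->5->2->6.
Answer: (G^⊗3)[3][6] = 60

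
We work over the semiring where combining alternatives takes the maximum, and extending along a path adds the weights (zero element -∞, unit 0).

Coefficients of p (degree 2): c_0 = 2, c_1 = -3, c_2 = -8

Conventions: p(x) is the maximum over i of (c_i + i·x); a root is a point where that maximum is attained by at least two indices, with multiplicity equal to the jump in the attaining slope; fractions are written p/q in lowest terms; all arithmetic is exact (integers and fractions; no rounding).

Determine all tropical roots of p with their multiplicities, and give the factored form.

hull edge (i=0, c=2) to (i=2, c=-8): slope -5, span 2
Factored form: p(x) = -8 ⊗ (x ⊕ 5) ⊗ (x ⊕ 5)
Answer: roots = 5 (mult 2)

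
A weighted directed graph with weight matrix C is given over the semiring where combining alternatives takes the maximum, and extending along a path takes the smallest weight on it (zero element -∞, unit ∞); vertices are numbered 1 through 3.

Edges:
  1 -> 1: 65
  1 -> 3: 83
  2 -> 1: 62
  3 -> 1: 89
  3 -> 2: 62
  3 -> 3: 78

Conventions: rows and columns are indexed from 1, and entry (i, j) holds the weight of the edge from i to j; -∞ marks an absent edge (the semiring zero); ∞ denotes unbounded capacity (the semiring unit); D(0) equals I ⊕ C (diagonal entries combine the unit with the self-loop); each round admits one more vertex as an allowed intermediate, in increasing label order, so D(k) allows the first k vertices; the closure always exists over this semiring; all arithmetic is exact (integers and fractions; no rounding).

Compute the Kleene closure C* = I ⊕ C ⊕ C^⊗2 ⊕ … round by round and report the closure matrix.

D(0):
  [∞, -∞, 83]
  [62, ∞, -∞]
  [89, 62, ∞]
D(1):
  [∞, -∞, 83]
  [62, ∞, 62]
  [89, 62, ∞]
D(2):
  [∞, -∞, 83]
  [62, ∞, 62]
  [89, 62, ∞]
D(3):
  [∞, 62, 83]
  [62, ∞, 62]
  [89, 62, ∞]
Answer: C* = [[∞, 62, 83], [62, ∞, 62], [89, 62, ∞]]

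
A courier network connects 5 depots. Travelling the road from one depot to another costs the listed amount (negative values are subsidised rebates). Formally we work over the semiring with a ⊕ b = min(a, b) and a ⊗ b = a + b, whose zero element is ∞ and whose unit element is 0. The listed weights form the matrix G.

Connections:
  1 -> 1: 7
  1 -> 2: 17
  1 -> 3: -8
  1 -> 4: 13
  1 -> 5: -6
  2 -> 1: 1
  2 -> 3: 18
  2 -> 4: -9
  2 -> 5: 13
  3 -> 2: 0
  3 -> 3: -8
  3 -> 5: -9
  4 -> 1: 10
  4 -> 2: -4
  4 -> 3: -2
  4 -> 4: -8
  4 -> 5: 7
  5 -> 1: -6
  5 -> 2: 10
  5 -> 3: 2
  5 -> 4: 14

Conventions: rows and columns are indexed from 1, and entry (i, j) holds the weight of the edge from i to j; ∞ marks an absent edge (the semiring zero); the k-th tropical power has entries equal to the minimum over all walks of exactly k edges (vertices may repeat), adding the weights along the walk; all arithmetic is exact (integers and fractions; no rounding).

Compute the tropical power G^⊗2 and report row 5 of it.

G^⊗2:
  [-12, -8, -16, 5, -17]
  [1, -13, -11, -17, -5]
  [-15, -8, -16, -9, -17]
  [-3, -12, -10, -16, -11]
  [1, 2, -14, 1, -12]
Answer: row 5 of G^⊗2 = [1, 2, -14, 1, -12]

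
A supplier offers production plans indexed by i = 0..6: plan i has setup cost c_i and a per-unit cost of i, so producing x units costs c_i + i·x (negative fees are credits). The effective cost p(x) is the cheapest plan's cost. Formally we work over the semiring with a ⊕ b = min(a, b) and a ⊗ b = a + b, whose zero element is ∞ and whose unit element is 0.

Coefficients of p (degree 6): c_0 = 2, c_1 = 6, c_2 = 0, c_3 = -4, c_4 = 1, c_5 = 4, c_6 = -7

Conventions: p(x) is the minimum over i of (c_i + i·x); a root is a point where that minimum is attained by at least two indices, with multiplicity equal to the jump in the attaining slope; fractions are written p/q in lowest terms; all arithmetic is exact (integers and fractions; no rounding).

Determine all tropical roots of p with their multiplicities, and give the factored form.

hull edge (i=0, c=2) to (i=3, c=-4): slope -2, span 3
hull edge (i=3, c=-4) to (i=6, c=-7): slope -1, span 3
Factored form: p(x) = -7 ⊗ (x ⊕ 1) ⊗ (x ⊕ 1) ⊗ (x ⊕ 1) ⊗ (x ⊕ 2) ⊗ (x ⊕ 2) ⊗ (x ⊕ 2)
Answer: roots = 1 (mult 3), 2 (mult 3)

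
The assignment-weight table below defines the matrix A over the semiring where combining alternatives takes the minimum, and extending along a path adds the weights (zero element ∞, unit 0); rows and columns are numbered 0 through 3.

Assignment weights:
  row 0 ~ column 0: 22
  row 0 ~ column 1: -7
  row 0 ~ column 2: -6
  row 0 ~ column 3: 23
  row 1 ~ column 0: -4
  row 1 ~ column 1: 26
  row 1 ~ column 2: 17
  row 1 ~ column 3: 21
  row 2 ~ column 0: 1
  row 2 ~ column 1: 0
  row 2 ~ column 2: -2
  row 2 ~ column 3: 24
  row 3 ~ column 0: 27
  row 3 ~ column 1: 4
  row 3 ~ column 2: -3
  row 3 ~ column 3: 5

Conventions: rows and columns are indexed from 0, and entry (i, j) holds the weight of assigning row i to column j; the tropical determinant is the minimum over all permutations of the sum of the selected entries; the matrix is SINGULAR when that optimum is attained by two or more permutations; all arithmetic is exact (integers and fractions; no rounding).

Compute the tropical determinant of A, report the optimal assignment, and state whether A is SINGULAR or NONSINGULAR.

σ = (0, 1, 2, 3): 22 + 26 + (-2) + 5 = 51
σ = (0, 1, 3, 2): 22 + 26 + 24 + (-3) = 69
σ = (0, 2, 1, 3): 22 + 17 + 0 + 5 = 44
σ = (0, 2, 3, 1): 22 + 17 + 24 + 4 = 67
σ = (0, 3, 1, 2): 22 + 21 + 0 + (-3) = 40
σ = (0, 3, 2, 1): 22 + 21 + (-2) + 4 = 45
σ = (1, 0, 2, 3): (-7) + (-4) + (-2) + 5 = -8
σ = (1, 0, 3, 2): (-7) + (-4) + 24 + (-3) = 10
σ = (1, 2, 0, 3): (-7) + 17 + 1 + 5 = 16
σ = (1, 2, 3, 0): (-7) + 17 + 24 + 27 = 61
σ = (1, 3, 0, 2): (-7) + 21 + 1 + (-3) = 12
σ = (1, 3, 2, 0): (-7) + 21 + (-2) + 27 = 39
σ = (2, 0, 1, 3): (-6) + (-4) + 0 + 5 = -5
σ = (2, 0, 3, 1): (-6) + (-4) + 24 + 4 = 18
σ = (2, 1, 0, 3): (-6) + 26 + 1 + 5 = 26
σ = (2, 1, 3, 0): (-6) + 26 + 24 + 27 = 71
σ = (2, 3, 0, 1): (-6) + 21 + 1 + 4 = 20
σ = (2, 3, 1, 0): (-6) + 21 + 0 + 27 = 42
σ = (3, 0, 1, 2): 23 + (-4) + 0 + (-3) = 16
σ = (3, 0, 2, 1): 23 + (-4) + (-2) + 4 = 21
σ = (3, 1, 0, 2): 23 + 26 + 1 + (-3) = 47
σ = (3, 1, 2, 0): 23 + 26 + (-2) + 27 = 74
σ = (3, 2, 0, 1): 23 + 17 + 1 + 4 = 45
σ = (3, 2, 1, 0): 23 + 17 + 0 + 27 = 67
Optimal value attained by: σ = (1, 0, 2, 3).
Answer: det⊕(A) = -8; verdict: NONSINGULAR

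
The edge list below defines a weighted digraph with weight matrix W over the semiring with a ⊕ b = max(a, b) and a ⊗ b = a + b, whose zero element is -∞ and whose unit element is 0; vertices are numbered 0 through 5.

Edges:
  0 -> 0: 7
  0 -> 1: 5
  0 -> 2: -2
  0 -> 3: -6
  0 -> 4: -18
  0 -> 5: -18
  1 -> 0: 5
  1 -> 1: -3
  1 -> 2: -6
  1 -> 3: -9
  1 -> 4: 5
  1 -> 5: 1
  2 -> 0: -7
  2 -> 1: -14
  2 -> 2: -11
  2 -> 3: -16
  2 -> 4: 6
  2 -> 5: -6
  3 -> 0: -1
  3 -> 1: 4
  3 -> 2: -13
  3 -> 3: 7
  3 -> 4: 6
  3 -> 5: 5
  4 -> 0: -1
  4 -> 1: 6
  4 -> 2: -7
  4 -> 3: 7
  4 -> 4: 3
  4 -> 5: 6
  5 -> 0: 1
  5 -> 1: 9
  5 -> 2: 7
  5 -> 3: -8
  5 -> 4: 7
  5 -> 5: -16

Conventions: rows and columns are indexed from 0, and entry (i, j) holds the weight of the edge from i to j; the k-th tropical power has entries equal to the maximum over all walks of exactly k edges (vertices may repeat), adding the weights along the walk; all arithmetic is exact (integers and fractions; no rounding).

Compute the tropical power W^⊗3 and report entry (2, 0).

W^⊗2:
  [14, 12, 5, 1, 10, 6]
  [12, 11, 8, 12, 8, 11]
  [5, 12, 1, 13, 9, 12]
  [9, 14, 12, 14, 13, 12]
  [11, 15, 13, 14, 13, 12]
  [14, 13, 3, 14, 14, 13]
W^⊗3:
  [21, 19, 13, 17, 17, 16]
  [19, 20, 18, 19, 18, 17]
  [17, 21, 19, 20, 19, 18]
  [19, 21, 19, 21, 20, 19]
  [20, 21, 19, 21, 20, 19]
  [21, 22, 20, 21, 20, 20]
Key observation: the optimum is the walk 2->4->1->0, with weight 6 + 6 + 5 = 17.
Optimal value attained by: walk 2->4->1->0.
Answer: (W^⊗3)[2][0] = 17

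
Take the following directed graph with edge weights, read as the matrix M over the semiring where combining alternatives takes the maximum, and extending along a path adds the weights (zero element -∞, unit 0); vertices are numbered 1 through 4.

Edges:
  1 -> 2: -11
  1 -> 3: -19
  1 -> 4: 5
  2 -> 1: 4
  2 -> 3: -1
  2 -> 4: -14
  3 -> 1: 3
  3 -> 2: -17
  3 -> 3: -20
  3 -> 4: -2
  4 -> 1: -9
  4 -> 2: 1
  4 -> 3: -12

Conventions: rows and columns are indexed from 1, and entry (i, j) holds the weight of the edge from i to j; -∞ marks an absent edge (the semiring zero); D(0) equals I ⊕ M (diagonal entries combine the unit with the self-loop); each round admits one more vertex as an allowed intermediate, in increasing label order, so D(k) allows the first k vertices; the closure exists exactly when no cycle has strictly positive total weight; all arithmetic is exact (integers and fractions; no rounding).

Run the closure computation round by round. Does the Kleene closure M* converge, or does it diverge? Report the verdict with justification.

D(0):
  [0, -11, -19, 5]
  [4, 0, -1, -14]
  [3, -17, 0, -2]
  [-9, 1, -12, 0]
D(1):
  [0, -11, -19, 5]
  [4, 0, -1, 9]
  [3, -8, 0, 8]
  [-9, 1, -12, 0]
Detection: at round 2, diagonal entry (4, 4) turns strictly positive.
Key observation: the cycle 4->2->1->4 has total weight 1 + 4 + 5, which is strictly positive.
Answer: DIVERGES — positive cycle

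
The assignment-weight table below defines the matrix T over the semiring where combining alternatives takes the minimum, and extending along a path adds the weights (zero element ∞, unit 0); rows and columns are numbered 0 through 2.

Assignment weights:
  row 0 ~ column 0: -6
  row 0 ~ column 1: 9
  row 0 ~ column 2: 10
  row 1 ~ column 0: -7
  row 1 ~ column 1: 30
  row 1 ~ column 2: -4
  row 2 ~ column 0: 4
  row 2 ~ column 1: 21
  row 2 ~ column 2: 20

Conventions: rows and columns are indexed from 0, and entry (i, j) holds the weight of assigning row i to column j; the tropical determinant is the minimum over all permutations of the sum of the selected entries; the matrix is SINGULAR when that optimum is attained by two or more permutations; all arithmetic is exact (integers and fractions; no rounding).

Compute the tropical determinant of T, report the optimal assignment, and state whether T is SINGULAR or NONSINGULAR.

σ = (0, 1, 2): (-6) + 30 + 20 = 44
σ = (0, 2, 1): (-6) + (-4) + 21 = 11
σ = (1, 0, 2): 9 + (-7) + 20 = 22
σ = (1, 2, 0): 9 + (-4) + 4 = 9
σ = (2, 0, 1): 10 + (-7) + 21 = 24
σ = (2, 1, 0): 10 + 30 + 4 = 44
Optimal value attained by: σ = (1, 2, 0).
Answer: det⊕(T) = 9; verdict: NONSINGULAR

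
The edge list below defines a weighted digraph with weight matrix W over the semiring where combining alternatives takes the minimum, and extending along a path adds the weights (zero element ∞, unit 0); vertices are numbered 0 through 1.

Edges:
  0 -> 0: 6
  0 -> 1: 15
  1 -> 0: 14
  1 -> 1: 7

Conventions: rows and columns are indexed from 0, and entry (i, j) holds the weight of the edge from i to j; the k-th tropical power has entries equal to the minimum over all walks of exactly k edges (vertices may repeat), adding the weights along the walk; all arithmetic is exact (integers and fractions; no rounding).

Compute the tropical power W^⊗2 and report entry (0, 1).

W^⊗2:
  [12, 21]
  [20, 14]
Key observation: the optimum is the walk 0->0->1, with weight 6 + 15 = 21.
Optimal value attained by: walk 0->0->1.
Answer: (W^⊗2)[0][1] = 21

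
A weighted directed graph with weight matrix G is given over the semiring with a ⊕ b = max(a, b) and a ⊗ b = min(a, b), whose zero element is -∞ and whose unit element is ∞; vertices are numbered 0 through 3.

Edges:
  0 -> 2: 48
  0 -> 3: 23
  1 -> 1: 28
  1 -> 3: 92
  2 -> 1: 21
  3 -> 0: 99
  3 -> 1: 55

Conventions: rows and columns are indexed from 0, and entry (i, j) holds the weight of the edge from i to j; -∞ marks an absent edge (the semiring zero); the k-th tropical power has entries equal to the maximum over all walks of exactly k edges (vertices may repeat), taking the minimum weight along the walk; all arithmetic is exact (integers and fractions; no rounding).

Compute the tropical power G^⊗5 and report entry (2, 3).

G^⊗2:
  [23, 23, -∞, -∞]
  [92, 55, -∞, 28]
  [-∞, 21, -∞, 21]
  [-∞, 28, 48, 55]
G^⊗3:
  [-∞, 23, 23, 23]
  [28, 28, 48, 55]
  [21, 21, -∞, 21]
  [55, 55, -∞, 28]
G^⊗4:
  [23, 23, -∞, 23]
  [55, 55, 28, 28]
  [21, 21, 21, 21]
  [28, 28, 48, 55]
G^⊗5:
  [23, 23, 23, 23]
  [28, 28, 48, 55]
  [21, 21, 21, 21]
  [55, 55, 28, 28]
Key observation: the optimum is the walk 2->1->1->3->1->3, with weight 21 min 28 min 92 min 55 min 92 = 21.
Optimal value attained by: walk 2->1->1->3->1->3.
Answer: (G^⊗5)[2][3] = 21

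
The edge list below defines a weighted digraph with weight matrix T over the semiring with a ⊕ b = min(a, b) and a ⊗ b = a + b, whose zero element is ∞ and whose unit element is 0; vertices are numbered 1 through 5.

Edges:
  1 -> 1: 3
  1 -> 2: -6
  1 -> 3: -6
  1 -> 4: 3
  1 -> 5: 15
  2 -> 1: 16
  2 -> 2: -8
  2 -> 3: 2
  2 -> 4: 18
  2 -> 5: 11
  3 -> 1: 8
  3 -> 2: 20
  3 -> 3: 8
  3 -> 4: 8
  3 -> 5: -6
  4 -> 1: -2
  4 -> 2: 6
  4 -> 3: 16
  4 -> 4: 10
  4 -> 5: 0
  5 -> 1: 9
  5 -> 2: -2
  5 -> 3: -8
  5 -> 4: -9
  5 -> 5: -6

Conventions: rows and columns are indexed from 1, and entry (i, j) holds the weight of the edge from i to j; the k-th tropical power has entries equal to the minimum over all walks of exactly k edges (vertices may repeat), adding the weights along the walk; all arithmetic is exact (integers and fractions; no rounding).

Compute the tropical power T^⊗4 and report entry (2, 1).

T^⊗2:
  [1, -14, -4, 2, -12]
  [8, -16, -6, 2, -4]
  [3, -8, -14, -15, -12]
  [1, -8, -8, -9, -6]
  [-11, -10, -14, -15, -14]
T^⊗3:
  [-3, -22, -20, -21, -18]
  [0, -24, -14, -13, -12]
  [-17, -16, -20, -21, -20]
  [-11, -16, -14, -15, -14]
  [-17, -18, -22, -23, -20]
T^⊗4:
  [-23, -30, -26, -27, -26]
  [-15, -32, -22, -21, -20]
  [-23, -24, -28, -29, -26]
  [-17, -24, -22, -23, -20]
  [-25, -26, -28, -29, -28]
Key observation: the optimum is the walk 2->3->5->4->1, with weight 2 + (-6) + (-9) + (-2) = -15.
Optimal value attained by: walk 2->3->5->4->1.
Answer: (T^⊗4)[2][1] = -15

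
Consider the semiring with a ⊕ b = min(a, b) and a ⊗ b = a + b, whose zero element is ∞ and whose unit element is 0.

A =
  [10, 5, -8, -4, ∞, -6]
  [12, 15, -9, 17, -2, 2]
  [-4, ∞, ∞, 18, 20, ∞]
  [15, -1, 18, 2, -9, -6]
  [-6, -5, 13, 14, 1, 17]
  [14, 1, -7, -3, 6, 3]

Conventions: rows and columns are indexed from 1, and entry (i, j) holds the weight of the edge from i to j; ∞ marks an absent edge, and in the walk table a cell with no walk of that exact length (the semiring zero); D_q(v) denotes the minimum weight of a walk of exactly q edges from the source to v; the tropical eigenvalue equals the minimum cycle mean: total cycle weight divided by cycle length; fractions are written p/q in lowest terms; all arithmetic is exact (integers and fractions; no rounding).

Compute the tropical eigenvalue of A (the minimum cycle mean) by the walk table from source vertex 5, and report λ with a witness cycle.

q=0: [∞, ∞, ∞, ∞, 0, ∞]
q=1: [-6, -5, 13, 14, 1, 17]
q=2: [-5, -4, -14, -10, -7, -12]
q=3: [-18, -12, -19, -15, -19, -16]
q=4: [-25, -24, -26, -22, -24, -24]
q=5: [-30, -29, -33, -29, -31, -31]
q=6: [-37, -36, -38, -34, -38, -36]
Optimal cycle mean attained by: cycle 1->4->5->1, total (-4) + (-9) + (-6), length 3.
Answer: λ = -19/3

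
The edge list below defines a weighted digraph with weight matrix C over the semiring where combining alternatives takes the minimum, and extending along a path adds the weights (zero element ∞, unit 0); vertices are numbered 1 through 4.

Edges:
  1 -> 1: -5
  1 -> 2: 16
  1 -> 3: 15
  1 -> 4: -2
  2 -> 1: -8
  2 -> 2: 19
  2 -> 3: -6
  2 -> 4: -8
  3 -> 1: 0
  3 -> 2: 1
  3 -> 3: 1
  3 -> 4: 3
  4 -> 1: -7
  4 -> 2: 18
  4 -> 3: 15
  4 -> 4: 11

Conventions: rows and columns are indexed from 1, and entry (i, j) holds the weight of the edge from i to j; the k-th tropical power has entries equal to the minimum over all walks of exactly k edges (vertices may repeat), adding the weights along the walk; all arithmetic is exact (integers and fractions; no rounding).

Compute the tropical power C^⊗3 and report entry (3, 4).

C^⊗2:
  [-10, 11, 10, -7]
  [-15, -5, -5, -10]
  [-7, 2, -5, -7]
  [-12, 9, 8, -9]
C^⊗3:
  [-15, 6, 5, -12]
  [-20, -4, -11, -17]
  [-14, -4, -4, -9]
  [-17, 4, 3, -14]
Key observation: the optimum is the walk 3->2->1->4, with weight 1 + (-8) + (-2) = -9.
Optimal value attained by: walk 3->2->1->4.
Answer: (C^⊗3)[3][4] = -9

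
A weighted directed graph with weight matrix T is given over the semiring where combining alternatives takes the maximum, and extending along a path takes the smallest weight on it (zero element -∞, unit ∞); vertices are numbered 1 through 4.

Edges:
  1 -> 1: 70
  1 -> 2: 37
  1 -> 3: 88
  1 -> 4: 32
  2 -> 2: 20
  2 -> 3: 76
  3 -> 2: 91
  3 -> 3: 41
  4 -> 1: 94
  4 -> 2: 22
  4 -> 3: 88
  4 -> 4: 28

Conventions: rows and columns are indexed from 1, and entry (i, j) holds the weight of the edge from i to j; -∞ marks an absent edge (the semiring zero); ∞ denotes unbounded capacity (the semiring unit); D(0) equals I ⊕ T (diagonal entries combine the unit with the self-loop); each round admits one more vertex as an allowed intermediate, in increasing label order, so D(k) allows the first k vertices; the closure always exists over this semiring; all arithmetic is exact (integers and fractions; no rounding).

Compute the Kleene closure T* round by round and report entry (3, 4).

D(0):
  [∞, 37, 88, 32]
  [-∞, ∞, 76, -∞]
  [-∞, 91, ∞, -∞]
  [94, 22, 88, ∞]
D(1):
  [∞, 37, 88, 32]
  [-∞, ∞, 76, -∞]
  [-∞, 91, ∞, -∞]
  [94, 37, 88, ∞]
D(2):
  [∞, 37, 88, 32]
  [-∞, ∞, 76, -∞]
  [-∞, 91, ∞, -∞]
  [94, 37, 88, ∞]
D(3):
  [∞, 88, 88, 32]
  [-∞, ∞, 76, -∞]
  [-∞, 91, ∞, -∞]
  [94, 88, 88, ∞]
D(4):
  [∞, 88, 88, 32]
  [-∞, ∞, 76, -∞]
  [-∞, 91, ∞, -∞]
  [94, 88, 88, ∞]
Answer: T*[3][4] = -∞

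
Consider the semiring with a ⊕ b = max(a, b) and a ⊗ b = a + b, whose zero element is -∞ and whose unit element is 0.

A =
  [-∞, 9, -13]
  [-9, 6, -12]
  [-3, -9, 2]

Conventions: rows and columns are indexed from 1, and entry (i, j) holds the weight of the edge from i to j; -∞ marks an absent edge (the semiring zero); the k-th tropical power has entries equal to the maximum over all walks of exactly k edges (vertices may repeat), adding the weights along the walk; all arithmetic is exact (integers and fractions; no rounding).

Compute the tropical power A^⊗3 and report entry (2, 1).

A^⊗2:
  [0, 15, -3]
  [-3, 12, -6]
  [-1, 6, 4]
A^⊗3:
  [6, 21, 3]
  [3, 18, 0]
  [1, 12, 6]
Key observation: the optimum is the walk 2->2->2->1, with weight 6 + 6 + (-9) = 3.
Optimal value attained by: walk 2->2->2->1.
Answer: (A^⊗3)[2][1] = 3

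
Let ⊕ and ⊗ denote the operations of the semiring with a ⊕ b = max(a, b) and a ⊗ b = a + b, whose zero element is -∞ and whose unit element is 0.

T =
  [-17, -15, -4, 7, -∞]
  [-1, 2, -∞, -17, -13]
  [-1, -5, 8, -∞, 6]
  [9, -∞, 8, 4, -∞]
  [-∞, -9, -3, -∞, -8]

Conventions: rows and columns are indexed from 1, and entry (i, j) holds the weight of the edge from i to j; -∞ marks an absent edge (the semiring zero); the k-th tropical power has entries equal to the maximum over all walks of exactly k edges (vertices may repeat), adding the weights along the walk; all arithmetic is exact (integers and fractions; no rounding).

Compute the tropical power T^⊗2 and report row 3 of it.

T^⊗2:
  [16, -9, 15, 11, 2]
  [1, 4, -5, 6, -11]
  [7, 3, 16, 6, 14]
  [13, 3, 16, 16, 14]
  [-4, -7, 5, -26, 3]
Answer: row 3 of T^⊗2 = [7, 3, 16, 6, 14]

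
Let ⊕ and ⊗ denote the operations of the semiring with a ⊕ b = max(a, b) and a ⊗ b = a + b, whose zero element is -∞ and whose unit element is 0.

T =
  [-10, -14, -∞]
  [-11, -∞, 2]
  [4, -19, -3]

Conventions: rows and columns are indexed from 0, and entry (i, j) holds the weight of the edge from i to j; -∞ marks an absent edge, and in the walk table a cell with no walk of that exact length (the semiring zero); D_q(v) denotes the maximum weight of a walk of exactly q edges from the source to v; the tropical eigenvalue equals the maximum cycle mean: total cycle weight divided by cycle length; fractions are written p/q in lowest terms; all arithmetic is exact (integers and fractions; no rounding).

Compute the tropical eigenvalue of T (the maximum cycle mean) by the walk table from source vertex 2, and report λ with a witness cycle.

q=0: [-∞, -∞, 0]
q=1: [4, -19, -3]
q=2: [1, -10, -6]
q=3: [-2, -13, -8]
Optimal cycle mean attained by: cycle 0->1->2->0, total (-14) + 2 + 4, length 3.
Answer: λ = -8/3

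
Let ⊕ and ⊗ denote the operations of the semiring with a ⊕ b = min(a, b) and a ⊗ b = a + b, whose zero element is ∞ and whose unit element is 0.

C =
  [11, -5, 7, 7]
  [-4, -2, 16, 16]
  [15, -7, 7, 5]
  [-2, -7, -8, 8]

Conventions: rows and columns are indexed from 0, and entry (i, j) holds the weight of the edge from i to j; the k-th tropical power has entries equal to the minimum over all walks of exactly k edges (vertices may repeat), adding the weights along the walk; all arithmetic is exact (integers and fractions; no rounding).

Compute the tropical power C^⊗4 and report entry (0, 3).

C^⊗2:
  [-9, -7, -1, 11]
  [-6, -9, 3, 3]
  [-11, -9, -3, 9]
  [-11, -15, -1, -3]
C^⊗3:
  [-11, -14, -2, -2]
  [-13, -11, -5, 1]
  [-13, -16, -4, -4]
  [-19, -17, -11, -4]
C^⊗4:
  [-18, -16, -10, -4]
  [-15, -18, -7, -6]
  [-20, -18, -12, -6]
  [-21, -24, -12, -12]
Key observation: the optimum is the walk 0->1->1->0->3, with weight (-5) + (-2) + (-4) + 7 = -4.
Optimal value attained by: walk 0->1->1->0->3.
Answer: (C^⊗4)[0][3] = -4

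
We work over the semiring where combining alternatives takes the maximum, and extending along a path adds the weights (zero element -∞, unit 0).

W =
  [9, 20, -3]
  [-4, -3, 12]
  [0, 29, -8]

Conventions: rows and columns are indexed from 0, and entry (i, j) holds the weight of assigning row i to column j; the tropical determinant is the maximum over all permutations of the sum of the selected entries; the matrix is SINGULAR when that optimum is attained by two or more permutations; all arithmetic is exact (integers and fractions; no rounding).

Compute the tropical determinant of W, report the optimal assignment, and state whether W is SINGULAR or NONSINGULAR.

σ = (0, 1, 2): 9 + (-3) + (-8) = -2
σ = (0, 2, 1): 9 + 12 + 29 = 50
σ = (1, 0, 2): 20 + (-4) + (-8) = 8
σ = (1, 2, 0): 20 + 12 + 0 = 32
σ = (2, 0, 1): (-3) + (-4) + 29 = 22
σ = (2, 1, 0): (-3) + (-3) + 0 = -6
Optimal value attained by: σ = (0, 2, 1).
Answer: det⊕(W) = 50; verdict: NONSINGULAR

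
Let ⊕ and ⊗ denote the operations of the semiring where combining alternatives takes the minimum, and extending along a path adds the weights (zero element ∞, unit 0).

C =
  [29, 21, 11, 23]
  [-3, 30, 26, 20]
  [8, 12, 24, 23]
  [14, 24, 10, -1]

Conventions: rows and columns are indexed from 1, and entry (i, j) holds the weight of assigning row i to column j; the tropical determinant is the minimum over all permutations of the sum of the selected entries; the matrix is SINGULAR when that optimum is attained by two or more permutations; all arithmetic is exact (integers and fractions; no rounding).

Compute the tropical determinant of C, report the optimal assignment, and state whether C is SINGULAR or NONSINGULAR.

σ = (1, 2, 3, 4): 29 + 30 + 24 + (-1) = 82
σ = (1, 2, 4, 3): 29 + 30 + 23 + 10 = 92
σ = (1, 3, 2, 4): 29 + 26 + 12 + (-1) = 66
σ = (1, 3, 4, 2): 29 + 26 + 23 + 24 = 102
σ = (1, 4, 2, 3): 29 + 20 + 12 + 10 = 71
σ = (1, 4, 3, 2): 29 + 20 + 24 + 24 = 97
σ = (2, 1, 3, 4): 21 + (-3) + 24 + (-1) = 41
σ = (2, 1, 4, 3): 21 + (-3) + 23 + 10 = 51
σ = (2, 3, 1, 4): 21 + 26 + 8 + (-1) = 54
σ = (2, 3, 4, 1): 21 + 26 + 23 + 14 = 84
σ = (2, 4, 1, 3): 21 + 20 + 8 + 10 = 59
σ = (2, 4, 3, 1): 21 + 20 + 24 + 14 = 79
σ = (3, 1, 2, 4): 11 + (-3) + 12 + (-1) = 19
σ = (3, 1, 4, 2): 11 + (-3) + 23 + 24 = 55
σ = (3, 2, 1, 4): 11 + 30 + 8 + (-1) = 48
σ = (3, 2, 4, 1): 11 + 30 + 23 + 14 = 78
σ = (3, 4, 1, 2): 11 + 20 + 8 + 24 = 63
σ = (3, 4, 2, 1): 11 + 20 + 12 + 14 = 57
σ = (4, 1, 2, 3): 23 + (-3) + 12 + 10 = 42
σ = (4, 1, 3, 2): 23 + (-3) + 24 + 24 = 68
σ = (4, 2, 1, 3): 23 + 30 + 8 + 10 = 71
σ = (4, 2, 3, 1): 23 + 30 + 24 + 14 = 91
σ = (4, 3, 1, 2): 23 + 26 + 8 + 24 = 81
σ = (4, 3, 2, 1): 23 + 26 + 12 + 14 = 75
Optimal value attained by: σ = (3, 1, 2, 4).
Answer: det⊕(C) = 19; verdict: NONSINGULAR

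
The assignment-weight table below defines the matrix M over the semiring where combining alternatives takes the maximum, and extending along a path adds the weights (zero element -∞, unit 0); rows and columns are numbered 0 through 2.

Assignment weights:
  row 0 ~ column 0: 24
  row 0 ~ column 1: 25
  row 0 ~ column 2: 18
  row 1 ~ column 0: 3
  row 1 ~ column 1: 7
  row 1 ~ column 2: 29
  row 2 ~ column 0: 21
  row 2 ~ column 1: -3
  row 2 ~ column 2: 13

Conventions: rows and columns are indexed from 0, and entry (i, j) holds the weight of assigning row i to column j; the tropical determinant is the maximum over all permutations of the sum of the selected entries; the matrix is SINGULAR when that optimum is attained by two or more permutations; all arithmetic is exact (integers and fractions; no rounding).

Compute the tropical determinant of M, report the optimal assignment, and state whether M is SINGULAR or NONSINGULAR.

σ = (0, 1, 2): 24 + 7 + 13 = 44
σ = (0, 2, 1): 24 + 29 + (-3) = 50
σ = (1, 0, 2): 25 + 3 + 13 = 41
σ = (1, 2, 0): 25 + 29 + 21 = 75
σ = (2, 0, 1): 18 + 3 + (-3) = 18
σ = (2, 1, 0): 18 + 7 + 21 = 46
Optimal value attained by: σ = (1, 2, 0).
Answer: det⊕(M) = 75; verdict: NONSINGULAR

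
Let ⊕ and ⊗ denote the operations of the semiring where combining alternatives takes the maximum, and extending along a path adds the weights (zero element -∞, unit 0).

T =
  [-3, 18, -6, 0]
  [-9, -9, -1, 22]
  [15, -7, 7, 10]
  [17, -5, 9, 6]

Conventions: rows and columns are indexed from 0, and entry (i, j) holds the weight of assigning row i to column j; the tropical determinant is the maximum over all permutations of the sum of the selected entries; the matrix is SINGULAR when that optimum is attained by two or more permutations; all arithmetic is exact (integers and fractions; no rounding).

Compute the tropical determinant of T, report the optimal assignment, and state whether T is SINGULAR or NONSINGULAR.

σ = (0, 1, 2, 3): (-3) + (-9) + 7 + 6 = 1
σ = (0, 1, 3, 2): (-3) + (-9) + 10 + 9 = 7
σ = (0, 2, 1, 3): (-3) + (-1) + (-7) + 6 = -5
σ = (0, 2, 3, 1): (-3) + (-1) + 10 + (-5) = 1
σ = (0, 3, 1, 2): (-3) + 22 + (-7) + 9 = 21
σ = (0, 3, 2, 1): (-3) + 22 + 7 + (-5) = 21
σ = (1, 0, 2, 3): 18 + (-9) + 7 + 6 = 22
σ = (1, 0, 3, 2): 18 + (-9) + 10 + 9 = 28
σ = (1, 2, 0, 3): 18 + (-1) + 15 + 6 = 38
σ = (1, 2, 3, 0): 18 + (-1) + 10 + 17 = 44
σ = (1, 3, 0, 2): 18 + 22 + 15 + 9 = 64
σ = (1, 3, 2, 0): 18 + 22 + 7 + 17 = 64
σ = (2, 0, 1, 3): (-6) + (-9) + (-7) + 6 = -16
σ = (2, 0, 3, 1): (-6) + (-9) + 10 + (-5) = -10
σ = (2, 1, 0, 3): (-6) + (-9) + 15 + 6 = 6
σ = (2, 1, 3, 0): (-6) + (-9) + 10 + 17 = 12
σ = (2, 3, 0, 1): (-6) + 22 + 15 + (-5) = 26
σ = (2, 3, 1, 0): (-6) + 22 + (-7) + 17 = 26
σ = (3, 0, 1, 2): 0 + (-9) + (-7) + 9 = -7
σ = (3, 0, 2, 1): 0 + (-9) + 7 + (-5) = -7
σ = (3, 1, 0, 2): 0 + (-9) + 15 + 9 = 15
σ = (3, 1, 2, 0): 0 + (-9) + 7 + 17 = 15
σ = (3, 2, 0, 1): 0 + (-1) + 15 + (-5) = 9
σ = (3, 2, 1, 0): 0 + (-1) + (-7) + 17 = 9
Optimal value attained by: σ = (1, 3, 0, 2).
Answer: det⊕(T) = 64; verdict: SINGULAR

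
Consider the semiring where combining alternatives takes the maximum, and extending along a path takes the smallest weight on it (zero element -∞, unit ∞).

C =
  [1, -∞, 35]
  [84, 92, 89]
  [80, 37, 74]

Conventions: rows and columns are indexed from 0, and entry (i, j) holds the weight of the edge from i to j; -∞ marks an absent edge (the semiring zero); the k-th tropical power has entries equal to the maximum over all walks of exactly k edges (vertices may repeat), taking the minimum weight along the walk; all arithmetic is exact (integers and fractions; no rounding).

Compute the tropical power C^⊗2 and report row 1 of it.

C^⊗2:
  [35, 35, 35]
  [84, 92, 89]
  [74, 37, 74]
Answer: row 1 of C^⊗2 = [84, 92, 89]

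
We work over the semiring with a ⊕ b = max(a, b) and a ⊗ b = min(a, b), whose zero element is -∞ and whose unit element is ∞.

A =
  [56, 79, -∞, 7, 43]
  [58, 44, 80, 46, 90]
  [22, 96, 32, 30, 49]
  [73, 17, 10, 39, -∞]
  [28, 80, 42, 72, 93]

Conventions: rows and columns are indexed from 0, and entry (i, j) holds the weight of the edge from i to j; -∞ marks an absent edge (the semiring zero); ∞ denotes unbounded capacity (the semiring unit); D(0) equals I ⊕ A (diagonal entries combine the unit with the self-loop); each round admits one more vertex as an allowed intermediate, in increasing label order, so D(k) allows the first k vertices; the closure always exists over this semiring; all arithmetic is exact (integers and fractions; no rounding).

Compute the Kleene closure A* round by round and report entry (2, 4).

D(0):
  [∞, 79, -∞, 7, 43]
  [58, ∞, 80, 46, 90]
  [22, 96, ∞, 30, 49]
  [73, 17, 10, ∞, -∞]
  [28, 80, 42, 72, ∞]
D(1):
  [∞, 79, -∞, 7, 43]
  [58, ∞, 80, 46, 90]
  [22, 96, ∞, 30, 49]
  [73, 73, 10, ∞, 43]
  [28, 80, 42, 72, ∞]
D(2):
  [∞, 79, 79, 46, 79]
  [58, ∞, 80, 46, 90]
  [58, 96, ∞, 46, 90]
  [73, 73, 73, ∞, 73]
  [58, 80, 80, 72, ∞]
D(3):
  [∞, 79, 79, 46, 79]
  [58, ∞, 80, 46, 90]
  [58, 96, ∞, 46, 90]
  [73, 73, 73, ∞, 73]
  [58, 80, 80, 72, ∞]
D(4):
  [∞, 79, 79, 46, 79]
  [58, ∞, 80, 46, 90]
  [58, 96, ∞, 46, 90]
  [73, 73, 73, ∞, 73]
  [72, 80, 80, 72, ∞]
D(5):
  [∞, 79, 79, 72, 79]
  [72, ∞, 80, 72, 90]
  [72, 96, ∞, 72, 90]
  [73, 73, 73, ∞, 73]
  [72, 80, 80, 72, ∞]
Answer: A*[2][4] = 90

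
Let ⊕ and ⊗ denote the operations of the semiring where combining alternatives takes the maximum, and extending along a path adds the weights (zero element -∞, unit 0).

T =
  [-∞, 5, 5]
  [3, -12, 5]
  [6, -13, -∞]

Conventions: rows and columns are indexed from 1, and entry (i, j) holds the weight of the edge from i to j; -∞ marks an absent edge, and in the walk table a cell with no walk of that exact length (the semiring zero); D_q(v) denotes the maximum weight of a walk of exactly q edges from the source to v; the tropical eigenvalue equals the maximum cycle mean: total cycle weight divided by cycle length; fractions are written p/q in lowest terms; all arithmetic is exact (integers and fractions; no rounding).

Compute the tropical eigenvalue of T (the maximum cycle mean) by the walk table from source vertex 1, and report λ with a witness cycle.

q=0: [0, -∞, -∞]
q=1: [-∞, 5, 5]
q=2: [11, -7, 10]
q=3: [16, 16, 16]
Optimal cycle mean attained by: cycle 1->3->1, total 5 + 6, length 2.
Answer: λ = 11/2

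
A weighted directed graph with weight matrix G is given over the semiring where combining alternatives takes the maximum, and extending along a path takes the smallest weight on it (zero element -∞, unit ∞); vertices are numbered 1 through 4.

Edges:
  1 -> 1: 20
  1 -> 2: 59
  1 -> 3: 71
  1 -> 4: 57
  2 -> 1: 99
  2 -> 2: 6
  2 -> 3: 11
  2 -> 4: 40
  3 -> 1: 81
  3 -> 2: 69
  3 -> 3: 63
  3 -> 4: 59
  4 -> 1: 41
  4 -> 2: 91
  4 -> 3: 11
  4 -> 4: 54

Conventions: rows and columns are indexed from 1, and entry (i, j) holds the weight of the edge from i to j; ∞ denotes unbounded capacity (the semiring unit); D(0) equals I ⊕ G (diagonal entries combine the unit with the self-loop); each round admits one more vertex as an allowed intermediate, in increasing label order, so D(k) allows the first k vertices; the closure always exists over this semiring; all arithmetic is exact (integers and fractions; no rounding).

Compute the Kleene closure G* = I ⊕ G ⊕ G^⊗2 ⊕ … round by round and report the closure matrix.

D(0):
  [∞, 59, 71, 57]
  [99, ∞, 11, 40]
  [81, 69, ∞, 59]
  [41, 91, 11, ∞]
D(1):
  [∞, 59, 71, 57]
  [99, ∞, 71, 57]
  [81, 69, ∞, 59]
  [41, 91, 41, ∞]
D(2):
  [∞, 59, 71, 57]
  [99, ∞, 71, 57]
  [81, 69, ∞, 59]
  [91, 91, 71, ∞]
D(3):
  [∞, 69, 71, 59]
  [99, ∞, 71, 59]
  [81, 69, ∞, 59]
  [91, 91, 71, ∞]
D(4):
  [∞, 69, 71, 59]
  [99, ∞, 71, 59]
  [81, 69, ∞, 59]
  [91, 91, 71, ∞]
Answer: G* = [[∞, 69, 71, 59], [99, ∞, 71, 59], [81, 69, ∞, 59], [91, 91, 71, ∞]]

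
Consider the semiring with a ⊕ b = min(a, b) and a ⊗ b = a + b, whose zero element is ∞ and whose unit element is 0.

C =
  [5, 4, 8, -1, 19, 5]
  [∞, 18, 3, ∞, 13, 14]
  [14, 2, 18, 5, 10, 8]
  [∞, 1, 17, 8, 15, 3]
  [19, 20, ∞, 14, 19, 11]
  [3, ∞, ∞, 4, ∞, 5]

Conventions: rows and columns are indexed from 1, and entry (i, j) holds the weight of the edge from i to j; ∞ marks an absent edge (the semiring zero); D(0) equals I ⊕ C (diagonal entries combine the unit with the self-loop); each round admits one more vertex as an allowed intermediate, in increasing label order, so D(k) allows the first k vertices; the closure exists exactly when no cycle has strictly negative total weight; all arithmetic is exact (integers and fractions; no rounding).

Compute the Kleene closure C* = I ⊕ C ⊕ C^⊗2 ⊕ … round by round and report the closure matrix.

D(0):
  [0, 4, 8, -1, 19, 5]
  [∞, 0, 3, ∞, 13, 14]
  [14, 2, 0, 5, 10, 8]
  [∞, 1, 17, 0, 15, 3]
  [19, 20, ∞, 14, 0, 11]
  [3, ∞, ∞, 4, ∞, 0]
D(1):
  [0, 4, 8, -1, 19, 5]
  [∞, 0, 3, ∞, 13, 14]
  [14, 2, 0, 5, 10, 8]
  [∞, 1, 17, 0, 15, 3]
  [19, 20, 27, 14, 0, 11]
  [3, 7, 11, 2, 22, 0]
D(2):
  [0, 4, 7, -1, 17, 5]
  [∞, 0, 3, ∞, 13, 14]
  [14, 2, 0, 5, 10, 8]
  [∞, 1, 4, 0, 14, 3]
  [19, 20, 23, 14, 0, 11]
  [3, 7, 10, 2, 20, 0]
D(3):
  [0, 4, 7, -1, 17, 5]
  [17, 0, 3, 8, 13, 11]
  [14, 2, 0, 5, 10, 8]
  [18, 1, 4, 0, 14, 3]
  [19, 20, 23, 14, 0, 11]
  [3, 7, 10, 2, 20, 0]
D(4):
  [0, 0, 3, -1, 13, 2]
  [17, 0, 3, 8, 13, 11]
  [14, 2, 0, 5, 10, 8]
  [18, 1, 4, 0, 14, 3]
  [19, 15, 18, 14, 0, 11]
  [3, 3, 6, 2, 16, 0]
D(5):
  [0, 0, 3, -1, 13, 2]
  [17, 0, 3, 8, 13, 11]
  [14, 2, 0, 5, 10, 8]
  [18, 1, 4, 0, 14, 3]
  [19, 15, 18, 14, 0, 11]
  [3, 3, 6, 2, 16, 0]
D(6):
  [0, 0, 3, -1, 13, 2]
  [14, 0, 3, 8, 13, 11]
  [11, 2, 0, 5, 10, 8]
  [6, 1, 4, 0, 14, 3]
  [14, 14, 17, 13, 0, 11]
  [3, 3, 6, 2, 16, 0]
Answer: C* = [[0, 0, 3, -1, 13, 2], [14, 0, 3, 8, 13, 11], [11, 2, 0, 5, 10, 8], [6, 1, 4, 0, 14, 3], [14, 14, 17, 13, 0, 11], [3, 3, 6, 2, 16, 0]]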